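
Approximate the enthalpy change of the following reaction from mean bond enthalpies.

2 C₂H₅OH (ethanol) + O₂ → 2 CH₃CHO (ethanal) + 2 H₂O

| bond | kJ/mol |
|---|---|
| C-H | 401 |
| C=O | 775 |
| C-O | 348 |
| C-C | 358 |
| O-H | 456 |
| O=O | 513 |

Bonds broken (reactants):
  C-C: 2 × 358 = 716
  C-H: 10 × 401 = 4010
  C-O: 2 × 348 = 696
  O-H: 2 × 456 = 912
  O=O: 1 × 513 = 513
  Σ(broken) = 6847 kJ
Bonds formed (products):
  C-C: 2 × 358 = 716
  C-H: 8 × 401 = 3208
  C=O: 2 × 775 = 1550
  O-H: 4 × 456 = 1824
  Σ(formed) = 7298 kJ
ΔH = Σ(broken) − Σ(formed) = 6847 − 7298 = −451 kJ

ΔH ≈ −451 kJ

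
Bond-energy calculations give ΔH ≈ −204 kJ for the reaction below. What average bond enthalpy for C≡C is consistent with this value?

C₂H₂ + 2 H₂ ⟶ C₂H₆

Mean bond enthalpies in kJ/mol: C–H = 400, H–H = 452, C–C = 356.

Let D be the C≡C bond energy.
Σ(broken) = 1×D + 2×400 + 2×452 = 1704 + D
Σ(formed) = 1×356 + 6×400 = 2756
ΔH = Σ(broken) − Σ(formed) = (1704 + D) − (2756) = −1052 + D
Setting this equal to −204 kJ gives D = 848 kJ/mol.

D(C≡C) ≈ 848 kJ/mol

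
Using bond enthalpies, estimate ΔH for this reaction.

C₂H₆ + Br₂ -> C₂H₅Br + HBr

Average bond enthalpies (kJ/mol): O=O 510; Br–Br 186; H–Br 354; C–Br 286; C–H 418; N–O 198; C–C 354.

Bonds broken (reactants):
  Br–Br: 1 × 186 = 186
  C–C: 1 × 354 = 354
  C–H: 6 × 418 = 2508
  Σ(broken) = 3048 kJ
Bonds formed (products):
  C–Br: 1 × 286 = 286
  C–C: 1 × 354 = 354
  C–H: 5 × 418 = 2090
  H–Br: 1 × 354 = 354
  Σ(formed) = 3084 kJ
ΔH = Σ(broken) − Σ(formed) = 3048 − 3084 = −36 kJ

ΔH ≈ −36 kJ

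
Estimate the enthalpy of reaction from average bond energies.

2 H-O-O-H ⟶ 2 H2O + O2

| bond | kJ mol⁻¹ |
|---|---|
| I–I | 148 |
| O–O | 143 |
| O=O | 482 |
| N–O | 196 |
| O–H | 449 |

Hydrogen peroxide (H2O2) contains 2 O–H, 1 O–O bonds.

Bonds broken (reactants):
  O–H: 4 × 449 = 1796
  O–O: 2 × 143 = 286
  Σ(broken) = 2082 kJ
Bonds formed (products):
  O–H: 4 × 449 = 1796
  O=O: 1 × 482 = 482
  Σ(formed) = 2278 kJ
ΔH = Σ(broken) − Σ(formed) = 2082 − 2278 = −196 kJ

ΔH ≈ −196 kJ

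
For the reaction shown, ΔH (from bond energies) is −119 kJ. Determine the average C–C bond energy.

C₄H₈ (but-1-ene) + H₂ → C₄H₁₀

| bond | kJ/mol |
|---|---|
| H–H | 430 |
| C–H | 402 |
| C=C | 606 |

Let D be the C–C bond energy.
Σ(broken) = 2×D + 8×402 + 1×606 + 1×430 = 4252 + 2D
Σ(formed) = 3×D + 10×402 = 4020 + 3D
ΔH = Σ(broken) − Σ(formed) = (4252 + 2D) − (4020 + 3D) = +232 − D
Setting this equal to −119 kJ gives D = 351 kJ/mol.

D(C–C) ≈ 351 kJ/mol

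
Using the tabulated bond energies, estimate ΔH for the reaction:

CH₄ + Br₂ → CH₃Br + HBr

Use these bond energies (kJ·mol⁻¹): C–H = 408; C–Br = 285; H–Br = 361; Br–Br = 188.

Bonds broken (reactants):
  Br–Br: 1 × 188 = 188
  C–H: 4 × 408 = 1632
  Σ(broken) = 1820 kJ
Bonds formed (products):
  C–Br: 1 × 285 = 285
  C–H: 3 × 408 = 1224
  H–Br: 1 × 361 = 361
  Σ(formed) = 1870 kJ
ΔH = Σ(broken) − Σ(formed) = 1820 − 1870 = −50 kJ

ΔH ≈ −50 kJ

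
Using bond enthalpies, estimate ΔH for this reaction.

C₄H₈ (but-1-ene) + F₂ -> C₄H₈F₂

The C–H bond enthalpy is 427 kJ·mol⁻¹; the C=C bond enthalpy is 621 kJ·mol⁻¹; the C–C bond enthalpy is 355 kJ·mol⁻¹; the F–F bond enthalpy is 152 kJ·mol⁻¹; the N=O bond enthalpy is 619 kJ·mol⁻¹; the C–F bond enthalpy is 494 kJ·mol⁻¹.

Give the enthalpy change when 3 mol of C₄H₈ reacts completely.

ΔH = −1710 kJ

Bonds broken (reactants):
  C–C: 2 × 355 = 710
  C–H: 8 × 427 = 3416
  C=C: 1 × 621 = 621
  F–F: 1 × 152 = 152
  Σ(broken) = 4899 kJ
Bonds formed (products):
  C–C: 3 × 355 = 1065
  C–F: 2 × 494 = 988
  C–H: 8 × 427 = 3416
  Σ(formed) = 5469 kJ
ΔH = Σ(broken) − Σ(formed) = 4899 − 5469 = −570 kJ
For 3× the reaction as written: 3 × (−570) = −1710 kJ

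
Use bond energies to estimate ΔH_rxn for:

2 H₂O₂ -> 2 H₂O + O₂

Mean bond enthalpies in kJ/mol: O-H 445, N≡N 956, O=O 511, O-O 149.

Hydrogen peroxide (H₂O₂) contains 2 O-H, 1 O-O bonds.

Bonds broken (reactants):
  O-H: 4 × 445 = 1780
  O-O: 2 × 149 = 298
  Σ(broken) = 2078 kJ
Bonds formed (products):
  O-H: 4 × 445 = 1780
  O=O: 1 × 511 = 511
  Σ(formed) = 2291 kJ
ΔH = Σ(broken) − Σ(formed) = 2078 − 2291 = −213 kJ

ΔH ≈ −213 kJ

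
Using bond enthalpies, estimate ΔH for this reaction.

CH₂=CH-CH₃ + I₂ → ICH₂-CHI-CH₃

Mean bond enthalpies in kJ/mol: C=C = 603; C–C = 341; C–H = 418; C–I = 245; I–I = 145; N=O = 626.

Bonds broken (reactants):
  C–C: 1 × 341 = 341
  C–H: 6 × 418 = 2508
  C=C: 1 × 603 = 603
  I–I: 1 × 145 = 145
  Σ(broken) = 3597 kJ
Bonds formed (products):
  C–C: 2 × 341 = 682
  C–H: 6 × 418 = 2508
  C–I: 2 × 245 = 490
  Σ(formed) = 3680 kJ
ΔH = Σ(broken) − Σ(formed) = 3597 − 3680 = −83 kJ

ΔH ≈ −83 kJ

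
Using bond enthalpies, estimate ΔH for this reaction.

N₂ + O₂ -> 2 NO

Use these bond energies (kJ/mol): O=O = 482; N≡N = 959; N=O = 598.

Bonds broken (reactants):
  N≡N: 1 × 959 = 959
  O=O: 1 × 482 = 482
  Σ(broken) = 1441 kJ
Bonds formed (products):
  N=O: 2 × 598 = 1196
  Σ(formed) = 1196 kJ
ΔH = Σ(broken) − Σ(formed) = 1441 − 1196 = +245 kJ

ΔH ≈ +245 kJ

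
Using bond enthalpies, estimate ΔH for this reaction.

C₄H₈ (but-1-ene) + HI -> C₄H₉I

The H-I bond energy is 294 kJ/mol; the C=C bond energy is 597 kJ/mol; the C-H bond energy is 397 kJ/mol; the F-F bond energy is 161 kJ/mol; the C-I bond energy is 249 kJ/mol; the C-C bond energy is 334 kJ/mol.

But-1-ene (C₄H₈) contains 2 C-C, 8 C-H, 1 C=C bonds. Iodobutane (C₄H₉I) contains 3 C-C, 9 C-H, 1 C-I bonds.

ΔH ≈ −89 kJ

Bonds broken (reactants):
  C-C: 2 × 334 = 668
  C-H: 8 × 397 = 3176
  C=C: 1 × 597 = 597
  H-I: 1 × 294 = 294
  Σ(broken) = 4735 kJ
Bonds formed (products):
  C-C: 3 × 334 = 1002
  C-H: 9 × 397 = 3573
  C-I: 1 × 249 = 249
  Σ(formed) = 4824 kJ
ΔH = Σ(broken) − Σ(formed) = 4735 − 4824 = −89 kJ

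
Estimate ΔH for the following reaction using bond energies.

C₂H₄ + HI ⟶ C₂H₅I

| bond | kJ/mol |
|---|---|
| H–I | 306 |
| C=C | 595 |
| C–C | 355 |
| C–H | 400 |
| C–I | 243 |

Bonds broken (reactants):
  C–H: 4 × 400 = 1600
  C=C: 1 × 595 = 595
  H–I: 1 × 306 = 306
  Σ(broken) = 2501 kJ
Bonds formed (products):
  C–C: 1 × 355 = 355
  C–H: 5 × 400 = 2000
  C–I: 1 × 243 = 243
  Σ(formed) = 2598 kJ
ΔH = Σ(broken) − Σ(formed) = 2501 − 2598 = −97 kJ

ΔH ≈ −97 kJ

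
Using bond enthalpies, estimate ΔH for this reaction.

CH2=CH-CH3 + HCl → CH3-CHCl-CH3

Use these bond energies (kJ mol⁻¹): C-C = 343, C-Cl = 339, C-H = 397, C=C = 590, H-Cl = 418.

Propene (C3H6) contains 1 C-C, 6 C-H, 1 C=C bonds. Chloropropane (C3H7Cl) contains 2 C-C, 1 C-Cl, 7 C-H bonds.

ΔH ≈ −71 kJ

Bonds broken (reactants):
  C-C: 1 × 343 = 343
  C-H: 6 × 397 = 2382
  C=C: 1 × 590 = 590
  H-Cl: 1 × 418 = 418
  Σ(broken) = 3733 kJ
Bonds formed (products):
  C-C: 2 × 343 = 686
  C-Cl: 1 × 339 = 339
  C-H: 7 × 397 = 2779
  Σ(formed) = 3804 kJ
ΔH = Σ(broken) − Σ(formed) = 3733 − 3804 = −71 kJ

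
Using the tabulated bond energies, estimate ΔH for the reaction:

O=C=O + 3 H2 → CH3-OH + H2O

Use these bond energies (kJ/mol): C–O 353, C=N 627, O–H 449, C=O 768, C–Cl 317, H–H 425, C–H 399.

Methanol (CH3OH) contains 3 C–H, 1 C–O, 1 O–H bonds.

ΔH ≈ −86 kJ

Bonds broken (reactants):
  C=O: 2 × 768 = 1536
  H–H: 3 × 425 = 1275
  Σ(broken) = 2811 kJ
Bonds formed (products):
  C–H: 3 × 399 = 1197
  C–O: 1 × 353 = 353
  O–H: 3 × 449 = 1347
  Σ(formed) = 2897 kJ
ΔH = Σ(broken) − Σ(formed) = 2811 − 2897 = −86 kJ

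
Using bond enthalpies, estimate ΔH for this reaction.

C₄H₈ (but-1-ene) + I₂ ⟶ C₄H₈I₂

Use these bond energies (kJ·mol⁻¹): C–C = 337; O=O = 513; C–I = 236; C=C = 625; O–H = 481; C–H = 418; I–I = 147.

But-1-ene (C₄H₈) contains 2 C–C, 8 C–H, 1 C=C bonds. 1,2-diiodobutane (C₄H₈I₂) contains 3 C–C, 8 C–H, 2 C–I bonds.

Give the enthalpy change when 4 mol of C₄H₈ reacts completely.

ΔH = −148 kJ

Bonds broken (reactants):
  C–C: 2 × 337 = 674
  C–H: 8 × 418 = 3344
  C=C: 1 × 625 = 625
  I–I: 1 × 147 = 147
  Σ(broken) = 4790 kJ
Bonds formed (products):
  C–C: 3 × 337 = 1011
  C–H: 8 × 418 = 3344
  C–I: 2 × 236 = 472
  Σ(formed) = 4827 kJ
ΔH = Σ(broken) − Σ(formed) = 4790 − 4827 = −37 kJ
For 4× the reaction as written: 4 × (−37) = −148 kJ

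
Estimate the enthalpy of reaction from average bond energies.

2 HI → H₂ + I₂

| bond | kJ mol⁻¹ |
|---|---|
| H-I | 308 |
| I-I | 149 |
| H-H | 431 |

Bonds broken (reactants):
  H-I: 2 × 308 = 616
  Σ(broken) = 616 kJ
Bonds formed (products):
  H-H: 1 × 431 = 431
  I-I: 1 × 149 = 149
  Σ(formed) = 580 kJ
ΔH = Σ(broken) − Σ(formed) = 616 − 580 = +36 kJ

ΔH ≈ +36 kJ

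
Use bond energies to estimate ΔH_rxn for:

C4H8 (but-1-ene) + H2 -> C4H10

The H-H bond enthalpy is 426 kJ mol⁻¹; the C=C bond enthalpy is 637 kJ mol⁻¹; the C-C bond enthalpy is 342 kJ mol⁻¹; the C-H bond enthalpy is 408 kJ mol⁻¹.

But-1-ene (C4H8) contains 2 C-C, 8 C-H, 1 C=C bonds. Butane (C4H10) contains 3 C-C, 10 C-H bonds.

Bonds broken (reactants):
  C-C: 2 × 342 = 684
  C-H: 8 × 408 = 3264
  C=C: 1 × 637 = 637
  H-H: 1 × 426 = 426
  Σ(broken) = 5011 kJ
Bonds formed (products):
  C-C: 3 × 342 = 1026
  C-H: 10 × 408 = 4080
  Σ(formed) = 5106 kJ
ΔH = Σ(broken) − Σ(formed) = 5011 − 5106 = −95 kJ

ΔH ≈ −95 kJ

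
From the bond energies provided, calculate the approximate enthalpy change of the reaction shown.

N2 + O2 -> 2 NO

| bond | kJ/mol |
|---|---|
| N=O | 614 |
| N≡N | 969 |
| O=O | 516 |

Bonds broken (reactants):
  N≡N: 1 × 969 = 969
  O=O: 1 × 516 = 516
  Σ(broken) = 1485 kJ
Bonds formed (products):
  N=O: 2 × 614 = 1228
  Σ(formed) = 1228 kJ
ΔH = Σ(broken) − Σ(formed) = 1485 − 1228 = +257 kJ

ΔH ≈ +257 kJ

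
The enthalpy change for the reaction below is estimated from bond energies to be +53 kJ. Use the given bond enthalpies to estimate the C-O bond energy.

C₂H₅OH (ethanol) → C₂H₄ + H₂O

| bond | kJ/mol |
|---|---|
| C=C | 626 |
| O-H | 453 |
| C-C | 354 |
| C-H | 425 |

D(C-O) ≈ 353 kJ/mol

Let D be the C-O bond energy.
Σ(broken) = 1×354 + 5×425 + 1×D + 1×453 = 2932 + D
Σ(formed) = 4×425 + 1×626 + 2×453 = 3232
ΔH = Σ(broken) − Σ(formed) = (2932 + D) − (3232) = −300 + D
Setting this equal to +53 kJ gives D = 353 kJ/mol.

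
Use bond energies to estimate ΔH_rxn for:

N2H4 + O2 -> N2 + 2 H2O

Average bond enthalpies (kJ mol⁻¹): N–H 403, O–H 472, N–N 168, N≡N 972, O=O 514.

ΔH ≈ −566 kJ

Bonds broken (reactants):
  N–H: 4 × 403 = 1612
  N–N: 1 × 168 = 168
  O=O: 1 × 514 = 514
  Σ(broken) = 2294 kJ
Bonds formed (products):
  N≡N: 1 × 972 = 972
  O–H: 4 × 472 = 1888
  Σ(formed) = 2860 kJ
ΔH = Σ(broken) − Σ(formed) = 2294 − 2860 = −566 kJ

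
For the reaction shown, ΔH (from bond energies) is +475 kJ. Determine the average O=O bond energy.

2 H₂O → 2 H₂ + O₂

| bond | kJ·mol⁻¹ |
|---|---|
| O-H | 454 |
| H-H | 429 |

Let D be the O=O bond energy.
Σ(broken) = 4×454 = 1816
Σ(formed) = 2×429 + 1×D = 858 + D
ΔH = Σ(broken) − Σ(formed) = (1816) − (858 + D) = +958 − D
Setting this equal to +475 kJ gives D = 483 kJ/mol.

D(O=O) ≈ 483 kJ/mol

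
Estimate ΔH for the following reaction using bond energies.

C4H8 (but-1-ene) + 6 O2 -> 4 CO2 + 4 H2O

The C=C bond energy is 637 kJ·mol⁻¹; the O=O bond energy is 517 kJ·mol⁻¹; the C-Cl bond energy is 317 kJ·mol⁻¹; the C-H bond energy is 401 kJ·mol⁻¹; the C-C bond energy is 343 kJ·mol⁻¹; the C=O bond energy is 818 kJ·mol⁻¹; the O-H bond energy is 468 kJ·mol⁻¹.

ΔH ≈ −2655 kJ

Bonds broken (reactants):
  C-C: 2 × 343 = 686
  C-H: 8 × 401 = 3208
  C=C: 1 × 637 = 637
  O=O: 6 × 517 = 3102
  Σ(broken) = 7633 kJ
Bonds formed (products):
  C=O: 8 × 818 = 6544
  O-H: 8 × 468 = 3744
  Σ(formed) = 10288 kJ
ΔH = Σ(broken) − Σ(formed) = 7633 − 10288 = −2655 kJ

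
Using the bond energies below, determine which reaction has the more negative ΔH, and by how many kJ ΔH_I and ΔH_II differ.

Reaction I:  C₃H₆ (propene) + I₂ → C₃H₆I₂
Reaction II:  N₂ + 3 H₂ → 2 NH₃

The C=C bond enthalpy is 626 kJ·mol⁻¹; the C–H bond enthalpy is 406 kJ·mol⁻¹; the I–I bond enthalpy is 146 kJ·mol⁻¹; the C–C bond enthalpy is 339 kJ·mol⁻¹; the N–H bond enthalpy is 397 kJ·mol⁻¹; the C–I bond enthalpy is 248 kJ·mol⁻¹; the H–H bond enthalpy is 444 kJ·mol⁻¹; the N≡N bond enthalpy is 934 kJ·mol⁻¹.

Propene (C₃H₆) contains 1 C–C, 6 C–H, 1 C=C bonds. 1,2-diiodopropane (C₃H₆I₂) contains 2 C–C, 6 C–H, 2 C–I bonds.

Reaction II, by 53 kJ

Reaction I:
  Bonds broken (reactants):
    C–C: 1 × 339 = 339
    C–H: 6 × 406 = 2436
    C=C: 1 × 626 = 626
    I–I: 1 × 146 = 146
    Σ(broken) = 3547 kJ
  Bonds formed (products):
    C–C: 2 × 339 = 678
    C–H: 6 × 406 = 2436
    C–I: 2 × 248 = 496
    Σ(formed) = 3610 kJ
  ΔH_I = 3547 − 3610 = −63 kJ
Reaction II:
  Bonds broken (reactants):
    H–H: 3 × 444 = 1332
    N≡N: 1 × 934 = 934
    Σ(broken) = 2266 kJ
  Bonds formed (products):
    N–H: 6 × 397 = 2382
    Σ(formed) = 2382 kJ
  ΔH_II = 2266 − 2382 = −116 kJ
ΔH_I − ΔH_II = +53 kJ, so reaction II has the more negative ΔH; |ΔH_I − ΔH_II| = 53 kJ.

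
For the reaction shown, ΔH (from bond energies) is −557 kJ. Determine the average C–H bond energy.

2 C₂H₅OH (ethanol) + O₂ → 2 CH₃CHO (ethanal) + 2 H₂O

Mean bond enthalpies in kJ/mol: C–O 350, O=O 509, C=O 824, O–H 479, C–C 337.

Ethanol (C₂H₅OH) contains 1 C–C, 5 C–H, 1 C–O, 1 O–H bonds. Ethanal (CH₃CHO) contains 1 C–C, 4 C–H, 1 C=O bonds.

D(C–H) ≈ 420 kJ/mol

Let D be the C–H bond energy.
Σ(broken) = 2×337 + 10×D + 2×350 + 2×479 + 1×509 = 2841 + 10D
Σ(formed) = 2×337 + 8×D + 2×824 + 4×479 = 4238 + 8D
ΔH = Σ(broken) − Σ(formed) = (2841 + 10D) − (4238 + 8D) = −1397 + 2D
Setting this equal to −557 kJ gives 2D = 840, so D = 420 kJ/mol.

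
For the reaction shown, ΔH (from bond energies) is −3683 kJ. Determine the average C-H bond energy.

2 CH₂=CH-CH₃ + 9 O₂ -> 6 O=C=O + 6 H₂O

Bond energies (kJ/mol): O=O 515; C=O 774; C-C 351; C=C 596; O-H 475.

Let D be the C-H bond energy.
Σ(broken) = 2×351 + 12×D + 2×596 + 9×515 = 6529 + 12D
Σ(formed) = 12×774 + 12×475 = 14988
ΔH = Σ(broken) − Σ(formed) = (6529 + 12D) − (14988) = −8459 + 12D
Setting this equal to −3683 kJ gives 12D = 4776, so D = 398 kJ/mol.

D(C-H) ≈ 398 kJ/mol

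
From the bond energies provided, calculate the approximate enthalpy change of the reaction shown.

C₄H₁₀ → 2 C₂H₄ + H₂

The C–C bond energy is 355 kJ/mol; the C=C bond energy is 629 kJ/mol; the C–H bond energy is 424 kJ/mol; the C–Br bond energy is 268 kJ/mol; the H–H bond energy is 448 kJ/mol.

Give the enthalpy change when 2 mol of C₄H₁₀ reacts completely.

Bonds broken (reactants):
  C–C: 3 × 355 = 1065
  C–H: 10 × 424 = 4240
  Σ(broken) = 5305 kJ
Bonds formed (products):
  C–H: 8 × 424 = 3392
  C=C: 2 × 629 = 1258
  H–H: 1 × 448 = 448
  Σ(formed) = 5098 kJ
ΔH = Σ(broken) − Σ(formed) = 5305 − 5098 = +207 kJ
For 2× the reaction as written: 2 × (+207) = +414 kJ

ΔH = +414 kJ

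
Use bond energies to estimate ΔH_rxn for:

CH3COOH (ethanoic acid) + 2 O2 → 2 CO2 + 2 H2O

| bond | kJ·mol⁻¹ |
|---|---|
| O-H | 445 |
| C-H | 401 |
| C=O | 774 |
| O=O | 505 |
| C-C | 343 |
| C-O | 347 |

Bonds broken (reactants):
  C-C: 1 × 343 = 343
  C-H: 3 × 401 = 1203
  C-O: 1 × 347 = 347
  C=O: 1 × 774 = 774
  O-H: 1 × 445 = 445
  O=O: 2 × 505 = 1010
  Σ(broken) = 4122 kJ
Bonds formed (products):
  C=O: 4 × 774 = 3096
  O-H: 4 × 445 = 1780
  Σ(formed) = 4876 kJ
ΔH = Σ(broken) − Σ(formed) = 4122 − 4876 = −754 kJ

ΔH ≈ −754 kJ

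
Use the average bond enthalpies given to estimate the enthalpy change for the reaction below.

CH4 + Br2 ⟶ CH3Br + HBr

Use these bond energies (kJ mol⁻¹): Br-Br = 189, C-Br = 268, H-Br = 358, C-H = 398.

ΔH ≈ −39 kJ

Bonds broken (reactants):
  Br-Br: 1 × 189 = 189
  C-H: 4 × 398 = 1592
  Σ(broken) = 1781 kJ
Bonds formed (products):
  C-Br: 1 × 268 = 268
  C-H: 3 × 398 = 1194
  H-Br: 1 × 358 = 358
  Σ(formed) = 1820 kJ
ΔH = Σ(broken) − Σ(formed) = 1781 − 1820 = −39 kJ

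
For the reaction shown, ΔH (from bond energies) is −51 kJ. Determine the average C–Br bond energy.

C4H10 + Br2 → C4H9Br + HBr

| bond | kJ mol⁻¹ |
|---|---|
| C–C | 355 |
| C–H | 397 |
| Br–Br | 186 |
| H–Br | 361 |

D(C–Br) ≈ 273 kJ/mol

Let D be the C–Br bond energy.
Σ(broken) = 1×186 + 3×355 + 10×397 = 5221
Σ(formed) = 1×D + 3×355 + 9×397 + 1×361 = 4999 + D
ΔH = Σ(broken) − Σ(formed) = (5221) − (4999 + D) = +222 − D
Setting this equal to −51 kJ gives D = 273 kJ/mol.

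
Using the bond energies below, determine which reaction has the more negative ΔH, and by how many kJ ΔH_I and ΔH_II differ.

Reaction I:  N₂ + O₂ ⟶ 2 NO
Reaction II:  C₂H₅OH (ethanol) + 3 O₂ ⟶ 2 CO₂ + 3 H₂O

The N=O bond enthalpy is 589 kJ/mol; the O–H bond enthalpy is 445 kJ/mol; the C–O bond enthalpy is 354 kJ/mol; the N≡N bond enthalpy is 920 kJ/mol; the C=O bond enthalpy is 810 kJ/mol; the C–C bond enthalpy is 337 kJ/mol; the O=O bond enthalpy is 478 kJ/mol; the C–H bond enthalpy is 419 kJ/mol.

Reaction II, by 1465 kJ

Reaction I:
  Bonds broken (reactants):
    N≡N: 1 × 920 = 920
    O=O: 1 × 478 = 478
    Σ(broken) = 1398 kJ
  Bonds formed (products):
    N=O: 2 × 589 = 1178
    Σ(formed) = 1178 kJ
  ΔH_I = 1398 − 1178 = +220 kJ
Reaction II:
  Bonds broken (reactants):
    C–C: 1 × 337 = 337
    C–H: 5 × 419 = 2095
    C–O: 1 × 354 = 354
    O–H: 1 × 445 = 445
    O=O: 3 × 478 = 1434
    Σ(broken) = 4665 kJ
  Bonds formed (products):
    C=O: 4 × 810 = 3240
    O–H: 6 × 445 = 2670
    Σ(formed) = 5910 kJ
  ΔH_II = 4665 − 5910 = −1245 kJ
ΔH_I − ΔH_II = +1465 kJ, so reaction II has the more negative ΔH; |ΔH_I − ΔH_II| = 1465 kJ.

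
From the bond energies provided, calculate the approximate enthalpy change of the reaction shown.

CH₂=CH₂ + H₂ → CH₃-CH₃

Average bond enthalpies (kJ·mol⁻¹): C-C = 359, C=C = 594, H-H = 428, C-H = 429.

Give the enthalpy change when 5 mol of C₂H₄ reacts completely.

ΔH = −975 kJ

Bonds broken (reactants):
  C-H: 4 × 429 = 1716
  C=C: 1 × 594 = 594
  H-H: 1 × 428 = 428
  Σ(broken) = 2738 kJ
Bonds formed (products):
  C-C: 1 × 359 = 359
  C-H: 6 × 429 = 2574
  Σ(formed) = 2933 kJ
ΔH = Σ(broken) − Σ(formed) = 2738 − 2933 = −195 kJ
For 5× the reaction as written: 5 × (−195) = −975 kJ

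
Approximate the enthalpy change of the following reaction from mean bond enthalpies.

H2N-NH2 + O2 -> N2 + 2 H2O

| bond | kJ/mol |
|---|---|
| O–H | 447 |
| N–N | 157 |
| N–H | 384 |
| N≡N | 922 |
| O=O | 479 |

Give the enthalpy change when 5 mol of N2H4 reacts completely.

ΔH = −2690 kJ

Bonds broken (reactants):
  N–H: 4 × 384 = 1536
  N–N: 1 × 157 = 157
  O=O: 1 × 479 = 479
  Σ(broken) = 2172 kJ
Bonds formed (products):
  N≡N: 1 × 922 = 922
  O–H: 4 × 447 = 1788
  Σ(formed) = 2710 kJ
ΔH = Σ(broken) − Σ(formed) = 2172 − 2710 = −538 kJ
For 5× the reaction as written: 5 × (−538) = −2690 kJ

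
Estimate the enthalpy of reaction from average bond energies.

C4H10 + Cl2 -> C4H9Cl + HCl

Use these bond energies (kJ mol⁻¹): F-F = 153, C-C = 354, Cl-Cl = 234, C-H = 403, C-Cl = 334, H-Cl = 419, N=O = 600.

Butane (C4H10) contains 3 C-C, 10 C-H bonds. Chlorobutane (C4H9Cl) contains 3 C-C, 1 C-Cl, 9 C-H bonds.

Bonds broken (reactants):
  C-C: 3 × 354 = 1062
  C-H: 10 × 403 = 4030
  Cl-Cl: 1 × 234 = 234
  Σ(broken) = 5326 kJ
Bonds formed (products):
  C-C: 3 × 354 = 1062
  C-Cl: 1 × 334 = 334
  C-H: 9 × 403 = 3627
  H-Cl: 1 × 419 = 419
  Σ(formed) = 5442 kJ
ΔH = Σ(broken) − Σ(formed) = 5326 − 5442 = −116 kJ

ΔH ≈ −116 kJ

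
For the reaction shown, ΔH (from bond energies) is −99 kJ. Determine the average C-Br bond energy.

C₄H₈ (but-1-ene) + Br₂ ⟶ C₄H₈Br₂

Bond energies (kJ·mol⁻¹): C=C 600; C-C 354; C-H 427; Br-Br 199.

D(C-Br) ≈ 272 kJ/mol

Let D be the C-Br bond energy.
Σ(broken) = 1×199 + 2×354 + 8×427 + 1×600 = 4923
Σ(formed) = 2×D + 3×354 + 8×427 = 4478 + 2D
ΔH = Σ(broken) − Σ(formed) = (4923) − (4478 + 2D) = +445 − 2D
Setting this equal to −99 kJ gives 2D = 544, so D = 272 kJ/mol.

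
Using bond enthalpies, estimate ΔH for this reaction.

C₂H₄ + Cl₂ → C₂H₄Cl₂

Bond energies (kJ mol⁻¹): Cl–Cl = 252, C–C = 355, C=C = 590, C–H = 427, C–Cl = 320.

ΔH ≈ −153 kJ

Bonds broken (reactants):
  C–H: 4 × 427 = 1708
  C=C: 1 × 590 = 590
  Cl–Cl: 1 × 252 = 252
  Σ(broken) = 2550 kJ
Bonds formed (products):
  C–C: 1 × 355 = 355
  C–Cl: 2 × 320 = 640
  C–H: 4 × 427 = 1708
  Σ(formed) = 2703 kJ
ΔH = Σ(broken) − Σ(formed) = 2550 − 2703 = −153 kJ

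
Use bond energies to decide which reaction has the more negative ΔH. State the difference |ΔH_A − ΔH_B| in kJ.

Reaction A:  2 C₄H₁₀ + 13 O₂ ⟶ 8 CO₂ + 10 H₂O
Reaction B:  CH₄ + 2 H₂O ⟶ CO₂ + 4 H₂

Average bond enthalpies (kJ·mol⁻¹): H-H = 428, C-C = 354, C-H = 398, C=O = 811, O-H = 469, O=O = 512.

Reaction A, by 5750 kJ

Reaction A:
  Bonds broken (reactants):
    C-C: 6 × 354 = 2124
    C-H: 20 × 398 = 7960
    O=O: 13 × 512 = 6656
    Σ(broken) = 16740 kJ
  Bonds formed (products):
    C=O: 16 × 811 = 12976
    O-H: 20 × 469 = 9380
    Σ(formed) = 22356 kJ
  ΔH_A = 16740 − 22356 = −5616 kJ
Reaction B:
  Bonds broken (reactants):
    C-H: 4 × 398 = 1592
    O-H: 4 × 469 = 1876
    Σ(broken) = 3468 kJ
  Bonds formed (products):
    C=O: 2 × 811 = 1622
    H-H: 4 × 428 = 1712
    Σ(formed) = 3334 kJ
  ΔH_B = 3468 − 3334 = +134 kJ
ΔH_A − ΔH_B = −5750 kJ, so reaction A has the more negative ΔH; |ΔH_A − ΔH_B| = 5750 kJ.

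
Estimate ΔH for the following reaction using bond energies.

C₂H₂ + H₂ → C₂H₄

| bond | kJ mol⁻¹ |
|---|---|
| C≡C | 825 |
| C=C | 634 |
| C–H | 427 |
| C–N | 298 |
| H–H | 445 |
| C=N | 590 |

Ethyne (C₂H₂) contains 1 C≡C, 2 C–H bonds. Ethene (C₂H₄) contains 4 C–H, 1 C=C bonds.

Bonds broken (reactants):
  C≡C: 1 × 825 = 825
  C–H: 2 × 427 = 854
  H–H: 1 × 445 = 445
  Σ(broken) = 2124 kJ
Bonds formed (products):
  C–H: 4 × 427 = 1708
  C=C: 1 × 634 = 634
  Σ(formed) = 2342 kJ
ΔH = Σ(broken) − Σ(formed) = 2124 − 2342 = −218 kJ

ΔH ≈ −218 kJ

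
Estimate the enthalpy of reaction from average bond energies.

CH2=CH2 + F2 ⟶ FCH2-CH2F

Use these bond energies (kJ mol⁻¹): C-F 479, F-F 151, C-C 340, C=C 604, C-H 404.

Bonds broken (reactants):
  C-H: 4 × 404 = 1616
  C=C: 1 × 604 = 604
  F-F: 1 × 151 = 151
  Σ(broken) = 2371 kJ
Bonds formed (products):
  C-C: 1 × 340 = 340
  C-F: 2 × 479 = 958
  C-H: 4 × 404 = 1616
  Σ(formed) = 2914 kJ
ΔH = Σ(broken) − Σ(formed) = 2371 − 2914 = −543 kJ

ΔH ≈ −543 kJ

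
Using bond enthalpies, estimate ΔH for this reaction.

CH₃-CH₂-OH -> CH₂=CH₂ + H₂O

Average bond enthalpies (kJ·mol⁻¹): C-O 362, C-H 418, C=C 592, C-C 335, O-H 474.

ΔH ≈ +49 kJ

Bonds broken (reactants):
  C-C: 1 × 335 = 335
  C-H: 5 × 418 = 2090
  C-O: 1 × 362 = 362
  O-H: 1 × 474 = 474
  Σ(broken) = 3261 kJ
Bonds formed (products):
  C-H: 4 × 418 = 1672
  C=C: 1 × 592 = 592
  O-H: 2 × 474 = 948
  Σ(formed) = 3212 kJ
ΔH = Σ(broken) − Σ(formed) = 3261 − 3212 = +49 kJ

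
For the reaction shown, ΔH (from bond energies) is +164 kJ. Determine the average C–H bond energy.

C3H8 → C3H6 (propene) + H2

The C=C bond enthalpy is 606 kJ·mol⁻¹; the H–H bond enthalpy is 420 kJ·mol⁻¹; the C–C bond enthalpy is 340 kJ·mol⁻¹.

Let D be the C–H bond energy.
Σ(broken) = 2×340 + 8×D = 680 + 8D
Σ(formed) = 1×340 + 6×D + 1×606 + 1×420 = 1366 + 6D
ΔH = Σ(broken) − Σ(formed) = (680 + 8D) − (1366 + 6D) = −686 + 2D
Setting this equal to +164 kJ gives 2D = 850, so D = 425 kJ/mol.

D(C–H) ≈ 425 kJ/mol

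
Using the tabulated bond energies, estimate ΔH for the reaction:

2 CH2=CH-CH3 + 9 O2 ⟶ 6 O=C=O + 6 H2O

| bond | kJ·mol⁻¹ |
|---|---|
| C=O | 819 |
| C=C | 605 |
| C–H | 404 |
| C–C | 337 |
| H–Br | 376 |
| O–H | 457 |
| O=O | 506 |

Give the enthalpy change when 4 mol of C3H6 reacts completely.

ΔH = −8052 kJ

Bonds broken (reactants):
  C–C: 2 × 337 = 674
  C–H: 12 × 404 = 4848
  C=C: 2 × 605 = 1210
  O=O: 9 × 506 = 4554
  Σ(broken) = 11286 kJ
Bonds formed (products):
  C=O: 12 × 819 = 9828
  O–H: 12 × 457 = 5484
  Σ(formed) = 15312 kJ
ΔH = Σ(broken) − Σ(formed) = 11286 − 15312 = −4026 kJ
For 2× the reaction as written: 2 × (−4026) = −8052 kJ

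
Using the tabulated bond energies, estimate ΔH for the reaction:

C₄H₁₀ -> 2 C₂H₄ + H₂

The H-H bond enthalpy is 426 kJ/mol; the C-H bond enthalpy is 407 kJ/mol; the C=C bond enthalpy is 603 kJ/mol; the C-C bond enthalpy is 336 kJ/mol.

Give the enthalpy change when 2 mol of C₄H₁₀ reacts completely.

Bonds broken (reactants):
  C-C: 3 × 336 = 1008
  C-H: 10 × 407 = 4070
  Σ(broken) = 5078 kJ
Bonds formed (products):
  C-H: 8 × 407 = 3256
  C=C: 2 × 603 = 1206
  H-H: 1 × 426 = 426
  Σ(formed) = 4888 kJ
ΔH = Σ(broken) − Σ(formed) = 5078 − 4888 = +190 kJ
For 2× the reaction as written: 2 × (+190) = +380 kJ

ΔH = +380 kJ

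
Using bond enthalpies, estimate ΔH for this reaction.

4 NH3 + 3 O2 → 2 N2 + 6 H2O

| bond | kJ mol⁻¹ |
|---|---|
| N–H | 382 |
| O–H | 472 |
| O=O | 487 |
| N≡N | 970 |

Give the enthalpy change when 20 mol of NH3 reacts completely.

Bonds broken (reactants):
  N–H: 12 × 382 = 4584
  O=O: 3 × 487 = 1461
  Σ(broken) = 6045 kJ
Bonds formed (products):
  N≡N: 2 × 970 = 1940
  O–H: 12 × 472 = 5664
  Σ(formed) = 7604 kJ
ΔH = Σ(broken) − Σ(formed) = 6045 − 7604 = −1559 kJ
For 5× the reaction as written: 5 × (−1559) = −7795 kJ

ΔH = −7795 kJ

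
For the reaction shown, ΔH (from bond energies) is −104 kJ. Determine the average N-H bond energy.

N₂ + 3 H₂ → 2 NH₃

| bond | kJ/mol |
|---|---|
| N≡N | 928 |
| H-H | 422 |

D(N-H) ≈ 383 kJ/mol

Let D be the N-H bond energy.
Σ(broken) = 3×422 + 1×928 = 2194
Σ(formed) = 6×D = 6D
ΔH = Σ(broken) − Σ(formed) = (2194) − (6D) = +2194 − 6D
Setting this equal to −104 kJ gives 6D = 2298, so D = 383 kJ/mol.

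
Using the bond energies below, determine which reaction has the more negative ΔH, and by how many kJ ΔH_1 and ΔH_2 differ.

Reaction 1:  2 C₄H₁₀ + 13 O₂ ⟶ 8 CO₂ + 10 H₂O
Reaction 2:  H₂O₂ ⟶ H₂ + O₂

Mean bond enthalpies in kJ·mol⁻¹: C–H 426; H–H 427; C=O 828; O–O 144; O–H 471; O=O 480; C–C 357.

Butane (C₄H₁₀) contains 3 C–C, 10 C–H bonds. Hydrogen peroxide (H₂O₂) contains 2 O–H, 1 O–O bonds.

Reaction 1, by 5945 kJ

Reaction 1:
  Bonds broken (reactants):
    C–C: 6 × 357 = 2142
    C–H: 20 × 426 = 8520
    O=O: 13 × 480 = 6240
    Σ(broken) = 16902 kJ
  Bonds formed (products):
    C=O: 16 × 828 = 13248
    O–H: 20 × 471 = 9420
    Σ(formed) = 22668 kJ
  ΔH_1 = 16902 − 22668 = −5766 kJ
Reaction 2:
  Bonds broken (reactants):
    O–H: 2 × 471 = 942
    O–O: 1 × 144 = 144
    Σ(broken) = 1086 kJ
  Bonds formed (products):
    H–H: 1 × 427 = 427
    O=O: 1 × 480 = 480
    Σ(formed) = 907 kJ
  ΔH_2 = 1086 − 907 = +179 kJ
ΔH_1 − ΔH_2 = −5945 kJ, so reaction 1 has the more negative ΔH; |ΔH_1 − ΔH_2| = 5945 kJ.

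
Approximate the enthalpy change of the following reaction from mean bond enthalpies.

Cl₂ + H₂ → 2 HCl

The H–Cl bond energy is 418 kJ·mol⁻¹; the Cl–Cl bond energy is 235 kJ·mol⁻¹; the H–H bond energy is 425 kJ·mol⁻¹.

Bonds broken (reactants):
  Cl–Cl: 1 × 235 = 235
  H–H: 1 × 425 = 425
  Σ(broken) = 660 kJ
Bonds formed (products):
  H–Cl: 2 × 418 = 836
  Σ(formed) = 836 kJ
ΔH = Σ(broken) − Σ(formed) = 660 − 836 = −176 kJ

ΔH ≈ −176 kJ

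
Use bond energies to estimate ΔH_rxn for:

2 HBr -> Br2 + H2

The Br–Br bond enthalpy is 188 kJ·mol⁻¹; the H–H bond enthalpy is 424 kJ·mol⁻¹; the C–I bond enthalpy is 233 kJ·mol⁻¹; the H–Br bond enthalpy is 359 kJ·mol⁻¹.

Bonds broken (reactants):
  H–Br: 2 × 359 = 718
  Σ(broken) = 718 kJ
Bonds formed (products):
  Br–Br: 1 × 188 = 188
  H–H: 1 × 424 = 424
  Σ(formed) = 612 kJ
ΔH = Σ(broken) − Σ(formed) = 718 − 612 = +106 kJ

ΔH ≈ +106 kJ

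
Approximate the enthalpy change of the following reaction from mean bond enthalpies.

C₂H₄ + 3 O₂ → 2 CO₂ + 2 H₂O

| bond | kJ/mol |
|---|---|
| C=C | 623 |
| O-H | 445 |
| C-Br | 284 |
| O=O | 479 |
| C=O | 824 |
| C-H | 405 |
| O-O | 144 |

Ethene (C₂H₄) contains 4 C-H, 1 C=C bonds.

ΔH ≈ −1396 kJ

Bonds broken (reactants):
  C-H: 4 × 405 = 1620
  C=C: 1 × 623 = 623
  O=O: 3 × 479 = 1437
  Σ(broken) = 3680 kJ
Bonds formed (products):
  C=O: 4 × 824 = 3296
  O-H: 4 × 445 = 1780
  Σ(formed) = 5076 kJ
ΔH = Σ(broken) − Σ(formed) = 3680 − 5076 = −1396 kJ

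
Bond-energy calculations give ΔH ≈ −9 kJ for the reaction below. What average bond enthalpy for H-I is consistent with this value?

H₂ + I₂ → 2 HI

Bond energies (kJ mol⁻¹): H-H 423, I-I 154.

D(H-I) ≈ 293 kJ/mol

Let D be the H-I bond energy.
Σ(broken) = 1×423 + 1×154 = 577
Σ(formed) = 2×D = 2D
ΔH = Σ(broken) − Σ(formed) = (577) − (2D) = +577 − 2D
Setting this equal to −9 kJ gives 2D = 586, so D = 293 kJ/mol.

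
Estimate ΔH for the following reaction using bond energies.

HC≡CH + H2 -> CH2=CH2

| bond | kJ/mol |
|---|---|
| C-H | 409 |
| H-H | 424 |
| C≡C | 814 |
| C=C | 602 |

Bonds broken (reactants):
  C≡C: 1 × 814 = 814
  C-H: 2 × 409 = 818
  H-H: 1 × 424 = 424
  Σ(broken) = 2056 kJ
Bonds formed (products):
  C-H: 4 × 409 = 1636
  C=C: 1 × 602 = 602
  Σ(formed) = 2238 kJ
ΔH = Σ(broken) − Σ(formed) = 2056 − 2238 = −182 kJ

ΔH ≈ −182 kJ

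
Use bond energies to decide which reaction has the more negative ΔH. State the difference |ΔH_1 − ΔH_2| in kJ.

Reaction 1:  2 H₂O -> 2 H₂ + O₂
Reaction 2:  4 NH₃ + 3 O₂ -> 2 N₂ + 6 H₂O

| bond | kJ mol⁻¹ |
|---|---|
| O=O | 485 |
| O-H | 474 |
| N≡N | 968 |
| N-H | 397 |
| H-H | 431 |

Reaction 1:
  Bonds broken (reactants):
    O-H: 4 × 474 = 1896
    Σ(broken) = 1896 kJ
  Bonds formed (products):
    H-H: 2 × 431 = 862
    O=O: 1 × 485 = 485
    Σ(formed) = 1347 kJ
  ΔH_1 = 1896 − 1347 = +549 kJ
Reaction 2:
  Bonds broken (reactants):
    N-H: 12 × 397 = 4764
    O=O: 3 × 485 = 1455
    Σ(broken) = 6219 kJ
  Bonds formed (products):
    N≡N: 2 × 968 = 1936
    O-H: 12 × 474 = 5688
    Σ(formed) = 7624 kJ
  ΔH_2 = 6219 − 7624 = −1405 kJ
ΔH_1 − ΔH_2 = +1954 kJ, so reaction 2 has the more negative ΔH; |ΔH_1 − ΔH_2| = 1954 kJ.

Reaction 2, by 1954 kJ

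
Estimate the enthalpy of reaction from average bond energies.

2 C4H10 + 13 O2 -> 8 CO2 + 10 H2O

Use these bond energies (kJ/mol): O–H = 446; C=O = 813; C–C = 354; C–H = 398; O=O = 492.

ΔH ≈ −5448 kJ

Bonds broken (reactants):
  C–C: 6 × 354 = 2124
  C–H: 20 × 398 = 7960
  O=O: 13 × 492 = 6396
  Σ(broken) = 16480 kJ
Bonds formed (products):
  C=O: 16 × 813 = 13008
  O–H: 20 × 446 = 8920
  Σ(formed) = 21928 kJ
ΔH = Σ(broken) − Σ(formed) = 16480 − 21928 = −5448 kJ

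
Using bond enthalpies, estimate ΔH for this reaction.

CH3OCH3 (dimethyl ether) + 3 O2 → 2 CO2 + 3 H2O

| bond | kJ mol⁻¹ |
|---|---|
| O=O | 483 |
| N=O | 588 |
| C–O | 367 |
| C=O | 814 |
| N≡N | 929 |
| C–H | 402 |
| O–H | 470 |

Bonds broken (reactants):
  C–H: 6 × 402 = 2412
  C–O: 2 × 367 = 734
  O=O: 3 × 483 = 1449
  Σ(broken) = 4595 kJ
Bonds formed (products):
  C=O: 4 × 814 = 3256
  O–H: 6 × 470 = 2820
  Σ(formed) = 6076 kJ
ΔH = Σ(broken) − Σ(formed) = 4595 − 6076 = −1481 kJ

ΔH ≈ −1481 kJ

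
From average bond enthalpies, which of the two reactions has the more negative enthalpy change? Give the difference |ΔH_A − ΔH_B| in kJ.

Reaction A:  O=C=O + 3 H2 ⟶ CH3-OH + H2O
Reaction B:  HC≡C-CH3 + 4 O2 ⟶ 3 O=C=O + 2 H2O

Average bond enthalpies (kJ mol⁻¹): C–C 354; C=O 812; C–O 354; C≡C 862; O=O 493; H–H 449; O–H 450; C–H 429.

Reaction A:
  Bonds broken (reactants):
    C=O: 2 × 812 = 1624
    H–H: 3 × 449 = 1347
    Σ(broken) = 2971 kJ
  Bonds formed (products):
    C–H: 3 × 429 = 1287
    C–O: 1 × 354 = 354
    O–H: 3 × 450 = 1350
    Σ(formed) = 2991 kJ
  ΔH_A = 2971 − 2991 = −20 kJ
Reaction B:
  Bonds broken (reactants):
    C≡C: 1 × 862 = 862
    C–C: 1 × 354 = 354
    C–H: 4 × 429 = 1716
    O=O: 4 × 493 = 1972
    Σ(broken) = 4904 kJ
  Bonds formed (products):
    C=O: 6 × 812 = 4872
    O–H: 4 × 450 = 1800
    Σ(formed) = 6672 kJ
  ΔH_B = 4904 − 6672 = −1768 kJ
ΔH_A − ΔH_B = +1748 kJ, so reaction B has the more negative ΔH; |ΔH_A − ΔH_B| = 1748 kJ.

Reaction B, by 1748 kJ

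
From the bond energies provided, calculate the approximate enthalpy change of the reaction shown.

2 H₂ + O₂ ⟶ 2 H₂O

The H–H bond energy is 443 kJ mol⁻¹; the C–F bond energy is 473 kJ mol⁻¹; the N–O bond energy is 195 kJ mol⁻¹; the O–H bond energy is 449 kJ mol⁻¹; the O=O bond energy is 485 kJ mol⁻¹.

ΔH ≈ −425 kJ

Bonds broken (reactants):
  H–H: 2 × 443 = 886
  O=O: 1 × 485 = 485
  Σ(broken) = 1371 kJ
Bonds formed (products):
  O–H: 4 × 449 = 1796
  Σ(formed) = 1796 kJ
ΔH = Σ(broken) − Σ(formed) = 1371 − 1796 = −425 kJ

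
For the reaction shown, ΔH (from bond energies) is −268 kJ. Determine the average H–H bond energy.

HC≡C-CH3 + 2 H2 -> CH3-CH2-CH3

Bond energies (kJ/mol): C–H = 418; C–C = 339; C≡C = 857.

Let D be the H–H bond energy.
Σ(broken) = 1×857 + 1×339 + 4×418 + 2×D = 2868 + 2D
Σ(formed) = 2×339 + 8×418 = 4022
ΔH = Σ(broken) − Σ(formed) = (2868 + 2D) − (4022) = −1154 + 2D
Setting this equal to −268 kJ gives 2D = 886, so D = 443 kJ/mol.

D(H–H) ≈ 443 kJ/mol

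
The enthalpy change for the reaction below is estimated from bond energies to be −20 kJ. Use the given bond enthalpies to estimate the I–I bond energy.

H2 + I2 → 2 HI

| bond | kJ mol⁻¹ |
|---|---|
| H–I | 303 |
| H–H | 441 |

D(I–I) ≈ 145 kJ/mol

Let D be the I–I bond energy.
Σ(broken) = 1×441 + 1×D = 441 + D
Σ(formed) = 2×303 = 606
ΔH = Σ(broken) − Σ(formed) = (441 + D) − (606) = −165 + D
Setting this equal to −20 kJ gives D = 145 kJ/mol.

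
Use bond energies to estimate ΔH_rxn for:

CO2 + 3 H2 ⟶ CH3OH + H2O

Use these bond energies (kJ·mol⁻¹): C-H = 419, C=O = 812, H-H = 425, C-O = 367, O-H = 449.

ΔH ≈ −72 kJ

Bonds broken (reactants):
  C=O: 2 × 812 = 1624
  H-H: 3 × 425 = 1275
  Σ(broken) = 2899 kJ
Bonds formed (products):
  C-H: 3 × 419 = 1257
  C-O: 1 × 367 = 367
  O-H: 3 × 449 = 1347
  Σ(formed) = 2971 kJ
ΔH = Σ(broken) − Σ(formed) = 2899 − 2971 = −72 kJ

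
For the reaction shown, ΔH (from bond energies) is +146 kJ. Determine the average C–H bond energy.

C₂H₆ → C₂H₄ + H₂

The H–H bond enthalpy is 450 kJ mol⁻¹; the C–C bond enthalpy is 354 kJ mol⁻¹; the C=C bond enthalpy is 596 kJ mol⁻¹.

D(C–H) ≈ 419 kJ/mol

Let D be the C–H bond energy.
Σ(broken) = 1×354 + 6×D = 354 + 6D
Σ(formed) = 4×D + 1×596 + 1×450 = 1046 + 4D
ΔH = Σ(broken) − Σ(formed) = (354 + 6D) − (1046 + 4D) = −692 + 2D
Setting this equal to +146 kJ gives 2D = 838, so D = 419 kJ/mol.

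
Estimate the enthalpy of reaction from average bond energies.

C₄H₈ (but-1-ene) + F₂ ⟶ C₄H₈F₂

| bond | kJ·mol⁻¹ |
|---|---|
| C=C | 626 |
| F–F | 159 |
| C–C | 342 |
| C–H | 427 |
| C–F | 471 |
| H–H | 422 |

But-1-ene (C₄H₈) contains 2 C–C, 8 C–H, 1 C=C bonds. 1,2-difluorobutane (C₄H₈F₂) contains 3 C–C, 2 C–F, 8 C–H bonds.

Bonds broken (reactants):
  C–C: 2 × 342 = 684
  C–H: 8 × 427 = 3416
  C=C: 1 × 626 = 626
  F–F: 1 × 159 = 159
  Σ(broken) = 4885 kJ
Bonds formed (products):
  C–C: 3 × 342 = 1026
  C–F: 2 × 471 = 942
  C–H: 8 × 427 = 3416
  Σ(formed) = 5384 kJ
ΔH = Σ(broken) − Σ(formed) = 4885 − 5384 = −499 kJ

ΔH ≈ −499 kJ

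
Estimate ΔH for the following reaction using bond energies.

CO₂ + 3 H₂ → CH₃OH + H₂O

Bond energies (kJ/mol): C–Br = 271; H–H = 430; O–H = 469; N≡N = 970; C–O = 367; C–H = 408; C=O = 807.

Bonds broken (reactants):
  C=O: 2 × 807 = 1614
  H–H: 3 × 430 = 1290
  Σ(broken) = 2904 kJ
Bonds formed (products):
  C–H: 3 × 408 = 1224
  C–O: 1 × 367 = 367
  O–H: 3 × 469 = 1407
  Σ(formed) = 2998 kJ
ΔH = Σ(broken) − Σ(formed) = 2904 − 2998 = −94 kJ

ΔH ≈ −94 kJ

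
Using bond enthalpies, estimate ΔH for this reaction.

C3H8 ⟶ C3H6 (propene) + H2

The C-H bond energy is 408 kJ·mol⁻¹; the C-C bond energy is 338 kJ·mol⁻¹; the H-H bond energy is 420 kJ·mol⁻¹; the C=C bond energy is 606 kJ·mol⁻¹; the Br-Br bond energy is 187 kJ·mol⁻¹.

ΔH ≈ +128 kJ

Bonds broken (reactants):
  C-C: 2 × 338 = 676
  C-H: 8 × 408 = 3264
  Σ(broken) = 3940 kJ
Bonds formed (products):
  C-C: 1 × 338 = 338
  C-H: 6 × 408 = 2448
  C=C: 1 × 606 = 606
  H-H: 1 × 420 = 420
  Σ(formed) = 3812 kJ
ΔH = Σ(broken) − Σ(formed) = 3940 − 3812 = +128 kJ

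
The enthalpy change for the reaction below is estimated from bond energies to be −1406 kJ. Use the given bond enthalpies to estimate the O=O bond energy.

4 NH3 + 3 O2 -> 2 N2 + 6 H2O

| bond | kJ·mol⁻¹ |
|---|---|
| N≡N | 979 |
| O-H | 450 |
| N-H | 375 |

D(O=O) ≈ 484 kJ/mol

Let D be the O=O bond energy.
Σ(broken) = 12×375 + 3×D = 4500 + 3D
Σ(formed) = 2×979 + 12×450 = 7358
ΔH = Σ(broken) − Σ(formed) = (4500 + 3D) − (7358) = −2858 + 3D
Setting this equal to −1406 kJ gives 3D = 1452, so D = 484 kJ/mol.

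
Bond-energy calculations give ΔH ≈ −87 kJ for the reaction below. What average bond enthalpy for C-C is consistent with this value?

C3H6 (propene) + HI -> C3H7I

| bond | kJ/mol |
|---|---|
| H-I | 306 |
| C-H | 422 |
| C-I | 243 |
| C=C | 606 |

D(C-C) ≈ 334 kJ/mol

Let D be the C-C bond energy.
Σ(broken) = 1×D + 6×422 + 1×606 + 1×306 = 3444 + D
Σ(formed) = 2×D + 7×422 + 1×243 = 3197 + 2D
ΔH = Σ(broken) − Σ(formed) = (3444 + D) − (3197 + 2D) = +247 − D
Setting this equal to −87 kJ gives D = 334 kJ/mol.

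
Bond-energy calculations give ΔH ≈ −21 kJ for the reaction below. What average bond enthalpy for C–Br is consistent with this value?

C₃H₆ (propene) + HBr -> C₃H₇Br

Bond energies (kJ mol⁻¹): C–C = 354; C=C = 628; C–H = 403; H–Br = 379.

Let D be the C–Br bond energy.
Σ(broken) = 1×354 + 6×403 + 1×628 + 1×379 = 3779
Σ(formed) = 1×D + 2×354 + 7×403 = 3529 + D
ΔH = Σ(broken) − Σ(formed) = (3779) − (3529 + D) = +250 − D
Setting this equal to −21 kJ gives D = 271 kJ/mol.

D(C–Br) ≈ 271 kJ/mol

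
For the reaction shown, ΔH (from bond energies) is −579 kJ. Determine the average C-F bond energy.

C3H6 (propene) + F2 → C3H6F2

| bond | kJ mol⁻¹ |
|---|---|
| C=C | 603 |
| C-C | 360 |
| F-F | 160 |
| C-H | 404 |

D(C-F) ≈ 491 kJ/mol

Let D be the C-F bond energy.
Σ(broken) = 1×360 + 6×404 + 1×603 + 1×160 = 3547
Σ(formed) = 2×360 + 2×D + 6×404 = 3144 + 2D
ΔH = Σ(broken) − Σ(formed) = (3547) − (3144 + 2D) = +403 − 2D
Setting this equal to −579 kJ gives 2D = 982, so D = 491 kJ/mol.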